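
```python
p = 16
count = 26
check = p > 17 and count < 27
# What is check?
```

Trace (tracking check):
p = 16  # -> p = 16
count = 26  # -> count = 26
check = p > 17 and count < 27  # -> check = False

Answer: False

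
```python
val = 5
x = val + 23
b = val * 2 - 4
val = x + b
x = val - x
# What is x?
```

Trace (tracking x):
val = 5  # -> val = 5
x = val + 23  # -> x = 28
b = val * 2 - 4  # -> b = 6
val = x + b  # -> val = 34
x = val - x  # -> x = 6

Answer: 6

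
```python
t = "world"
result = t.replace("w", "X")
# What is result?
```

Trace (tracking result):
t = 'world'  # -> t = 'world'
result = t.replace('w', 'X')  # -> result = 'Xorld'

Answer: 'Xorld'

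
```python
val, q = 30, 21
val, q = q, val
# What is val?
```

Trace (tracking val):
val, q = (30, 21)  # -> val = 30, q = 21
val, q = (q, val)  # -> val = 21, q = 30

Answer: 21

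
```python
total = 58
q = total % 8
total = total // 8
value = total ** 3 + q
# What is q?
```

Answer: 2

Derivation:
Trace (tracking q):
total = 58  # -> total = 58
q = total % 8  # -> q = 2
total = total // 8  # -> total = 7
value = total ** 3 + q  # -> value = 345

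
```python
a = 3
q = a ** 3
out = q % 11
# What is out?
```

Answer: 5

Derivation:
Trace (tracking out):
a = 3  # -> a = 3
q = a ** 3  # -> q = 27
out = q % 11  # -> out = 5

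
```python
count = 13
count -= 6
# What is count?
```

Trace (tracking count):
count = 13  # -> count = 13
count -= 6  # -> count = 7

Answer: 7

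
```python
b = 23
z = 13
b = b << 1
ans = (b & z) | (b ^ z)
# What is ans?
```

Trace (tracking ans):
b = 23  # -> b = 23
z = 13  # -> z = 13
b = b << 1  # -> b = 46
ans = b & z | b ^ z  # -> ans = 47

Answer: 47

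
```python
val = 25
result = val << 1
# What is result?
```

Answer: 50

Derivation:
Trace (tracking result):
val = 25  # -> val = 25
result = val << 1  # -> result = 50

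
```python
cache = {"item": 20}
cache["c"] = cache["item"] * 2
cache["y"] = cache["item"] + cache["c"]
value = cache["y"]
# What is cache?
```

Trace (tracking cache):
cache = {'item': 20}  # -> cache = {'item': 20}
cache['c'] = cache['item'] * 2  # -> cache = {'item': 20, 'c': 40}
cache['y'] = cache['item'] + cache['c']  # -> cache = {'item': 20, 'c': 40, 'y': 60}
value = cache['y']  # -> value = 60

Answer: {'item': 20, 'c': 40, 'y': 60}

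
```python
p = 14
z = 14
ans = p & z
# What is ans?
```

Answer: 14

Derivation:
Trace (tracking ans):
p = 14  # -> p = 14
z = 14  # -> z = 14
ans = p & z  # -> ans = 14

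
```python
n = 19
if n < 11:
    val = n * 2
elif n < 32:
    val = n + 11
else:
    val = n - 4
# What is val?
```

Answer: 30

Derivation:
Trace (tracking val):
n = 19  # -> n = 19
if n < 11:  # condition is False
elif n < 32:  # condition is True
    val = n + 11  # -> val = 30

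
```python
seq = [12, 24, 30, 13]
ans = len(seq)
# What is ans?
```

Trace (tracking ans):
seq = [12, 24, 30, 13]  # -> seq = [12, 24, 30, 13]
ans = len(seq)  # -> ans = 4

Answer: 4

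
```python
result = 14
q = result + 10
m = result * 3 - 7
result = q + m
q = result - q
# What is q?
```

Answer: 35

Derivation:
Trace (tracking q):
result = 14  # -> result = 14
q = result + 10  # -> q = 24
m = result * 3 - 7  # -> m = 35
result = q + m  # -> result = 59
q = result - q  # -> q = 35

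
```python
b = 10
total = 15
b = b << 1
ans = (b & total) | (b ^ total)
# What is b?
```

Answer: 20

Derivation:
Trace (tracking b):
b = 10  # -> b = 10
total = 15  # -> total = 15
b = b << 1  # -> b = 20
ans = b & total | b ^ total  # -> ans = 31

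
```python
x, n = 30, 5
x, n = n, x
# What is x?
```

Answer: 5

Derivation:
Trace (tracking x):
x, n = (30, 5)  # -> x = 30, n = 5
x, n = (n, x)  # -> x = 5, n = 30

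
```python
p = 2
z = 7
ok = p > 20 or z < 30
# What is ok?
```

Trace (tracking ok):
p = 2  # -> p = 2
z = 7  # -> z = 7
ok = p > 20 or z < 30  # -> ok = True

Answer: True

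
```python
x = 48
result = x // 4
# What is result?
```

Trace (tracking result):
x = 48  # -> x = 48
result = x // 4  # -> result = 12

Answer: 12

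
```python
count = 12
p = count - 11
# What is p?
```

Trace (tracking p):
count = 12  # -> count = 12
p = count - 11  # -> p = 1

Answer: 1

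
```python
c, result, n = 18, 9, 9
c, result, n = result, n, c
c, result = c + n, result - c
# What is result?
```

Answer: 0

Derivation:
Trace (tracking result):
c, result, n = (18, 9, 9)  # -> c = 18, result = 9, n = 9
c, result, n = (result, n, c)  # -> c = 9, result = 9, n = 18
c, result = (c + n, result - c)  # -> c = 27, result = 0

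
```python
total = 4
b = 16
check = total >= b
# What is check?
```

Answer: False

Derivation:
Trace (tracking check):
total = 4  # -> total = 4
b = 16  # -> b = 16
check = total >= b  # -> check = False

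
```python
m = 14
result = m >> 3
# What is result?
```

Answer: 1

Derivation:
Trace (tracking result):
m = 14  # -> m = 14
result = m >> 3  # -> result = 1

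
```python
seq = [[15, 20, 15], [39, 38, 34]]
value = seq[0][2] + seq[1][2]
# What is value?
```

Answer: 49

Derivation:
Trace (tracking value):
seq = [[15, 20, 15], [39, 38, 34]]  # -> seq = [[15, 20, 15], [39, 38, 34]]
value = seq[0][2] + seq[1][2]  # -> value = 49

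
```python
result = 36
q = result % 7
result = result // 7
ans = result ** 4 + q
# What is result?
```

Answer: 5

Derivation:
Trace (tracking result):
result = 36  # -> result = 36
q = result % 7  # -> q = 1
result = result // 7  # -> result = 5
ans = result ** 4 + q  # -> ans = 626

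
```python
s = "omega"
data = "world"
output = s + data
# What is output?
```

Trace (tracking output):
s = 'omega'  # -> s = 'omega'
data = 'world'  # -> data = 'world'
output = s + data  # -> output = 'omegaworld'

Answer: 'omegaworld'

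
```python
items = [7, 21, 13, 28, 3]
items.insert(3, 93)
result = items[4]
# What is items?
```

Trace (tracking items):
items = [7, 21, 13, 28, 3]  # -> items = [7, 21, 13, 28, 3]
items.insert(3, 93)  # -> items = [7, 21, 13, 93, 28, 3]
result = items[4]  # -> result = 28

Answer: [7, 21, 13, 93, 28, 3]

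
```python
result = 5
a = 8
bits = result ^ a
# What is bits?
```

Trace (tracking bits):
result = 5  # -> result = 5
a = 8  # -> a = 8
bits = result ^ a  # -> bits = 13

Answer: 13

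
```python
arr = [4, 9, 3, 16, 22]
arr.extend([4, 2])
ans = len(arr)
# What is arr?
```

Trace (tracking arr):
arr = [4, 9, 3, 16, 22]  # -> arr = [4, 9, 3, 16, 22]
arr.extend([4, 2])  # -> arr = [4, 9, 3, 16, 22, 4, 2]
ans = len(arr)  # -> ans = 7

Answer: [4, 9, 3, 16, 22, 4, 2]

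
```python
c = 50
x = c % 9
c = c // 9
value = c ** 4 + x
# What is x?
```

Trace (tracking x):
c = 50  # -> c = 50
x = c % 9  # -> x = 5
c = c // 9  # -> c = 5
value = c ** 4 + x  # -> value = 630

Answer: 5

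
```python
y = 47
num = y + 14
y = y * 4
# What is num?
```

Trace (tracking num):
y = 47  # -> y = 47
num = y + 14  # -> num = 61
y = y * 4  # -> y = 188

Answer: 61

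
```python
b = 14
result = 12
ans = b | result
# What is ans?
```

Trace (tracking ans):
b = 14  # -> b = 14
result = 12  # -> result = 12
ans = b | result  # -> ans = 14

Answer: 14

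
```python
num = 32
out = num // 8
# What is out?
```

Trace (tracking out):
num = 32  # -> num = 32
out = num // 8  # -> out = 4

Answer: 4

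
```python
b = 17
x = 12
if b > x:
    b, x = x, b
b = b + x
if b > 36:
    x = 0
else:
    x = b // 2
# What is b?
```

Answer: 29

Derivation:
Trace (tracking b):
b = 17  # -> b = 17
x = 12  # -> x = 12
if b > x:  # condition is True
    b, x = (x, b)  # -> b = 12, x = 17
b = b + x  # -> b = 29
if b > 36:  # condition is False
else:
    x = b // 2  # -> x = 14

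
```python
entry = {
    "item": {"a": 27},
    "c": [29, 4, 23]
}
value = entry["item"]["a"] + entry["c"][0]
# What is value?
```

Answer: 56

Derivation:
Trace (tracking value):
entry = {'item': {'a': 27}, 'c': [29, 4, 23]}  # -> entry = {'item': {'a': 27}, 'c': [29, 4, 23]}
value = entry['item']['a'] + entry['c'][0]  # -> value = 56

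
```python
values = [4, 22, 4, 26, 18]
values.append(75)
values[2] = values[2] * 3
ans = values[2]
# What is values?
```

Trace (tracking values):
values = [4, 22, 4, 26, 18]  # -> values = [4, 22, 4, 26, 18]
values.append(75)  # -> values = [4, 22, 4, 26, 18, 75]
values[2] = values[2] * 3  # -> values = [4, 22, 12, 26, 18, 75]
ans = values[2]  # -> ans = 12

Answer: [4, 22, 12, 26, 18, 75]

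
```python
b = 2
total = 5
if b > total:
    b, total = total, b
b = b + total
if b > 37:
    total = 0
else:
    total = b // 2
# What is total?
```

Trace (tracking total):
b = 2  # -> b = 2
total = 5  # -> total = 5
if b > total:  # condition is False
b = b + total  # -> b = 7
if b > 37:  # condition is False
else:
    total = b // 2  # -> total = 3

Answer: 3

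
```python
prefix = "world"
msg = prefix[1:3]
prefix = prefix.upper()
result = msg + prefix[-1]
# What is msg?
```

Answer: 'or'

Derivation:
Trace (tracking msg):
prefix = 'world'  # -> prefix = 'world'
msg = prefix[1:3]  # -> msg = 'or'
prefix = prefix.upper()  # -> prefix = 'WORLD'
result = msg + prefix[-1]  # -> result = 'orD'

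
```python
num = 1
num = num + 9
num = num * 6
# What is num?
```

Answer: 60

Derivation:
Trace (tracking num):
num = 1  # -> num = 1
num = num + 9  # -> num = 10
num = num * 6  # -> num = 60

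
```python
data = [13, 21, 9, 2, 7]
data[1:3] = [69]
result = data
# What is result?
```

Trace (tracking result):
data = [13, 21, 9, 2, 7]  # -> data = [13, 21, 9, 2, 7]
data[1:3] = [69]  # -> data = [13, 69, 2, 7]
result = data  # -> result = [13, 69, 2, 7]

Answer: [13, 69, 2, 7]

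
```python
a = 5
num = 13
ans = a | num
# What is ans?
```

Trace (tracking ans):
a = 5  # -> a = 5
num = 13  # -> num = 13
ans = a | num  # -> ans = 13

Answer: 13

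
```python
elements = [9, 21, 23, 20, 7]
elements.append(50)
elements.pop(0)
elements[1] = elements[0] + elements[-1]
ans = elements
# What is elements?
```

Answer: [21, 71, 20, 7, 50]

Derivation:
Trace (tracking elements):
elements = [9, 21, 23, 20, 7]  # -> elements = [9, 21, 23, 20, 7]
elements.append(50)  # -> elements = [9, 21, 23, 20, 7, 50]
elements.pop(0)  # -> elements = [21, 23, 20, 7, 50]
elements[1] = elements[0] + elements[-1]  # -> elements = [21, 71, 20, 7, 50]
ans = elements  # -> ans = [21, 71, 20, 7, 50]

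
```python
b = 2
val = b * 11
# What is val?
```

Trace (tracking val):
b = 2  # -> b = 2
val = b * 11  # -> val = 22

Answer: 22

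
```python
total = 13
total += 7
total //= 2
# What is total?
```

Answer: 10

Derivation:
Trace (tracking total):
total = 13  # -> total = 13
total += 7  # -> total = 20
total //= 2  # -> total = 10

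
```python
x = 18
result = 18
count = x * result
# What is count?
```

Trace (tracking count):
x = 18  # -> x = 18
result = 18  # -> result = 18
count = x * result  # -> count = 324

Answer: 324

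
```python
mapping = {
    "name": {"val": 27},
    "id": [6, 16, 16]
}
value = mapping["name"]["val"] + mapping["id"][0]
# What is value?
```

Answer: 33

Derivation:
Trace (tracking value):
mapping = {'name': {'val': 27}, 'id': [6, 16, 16]}  # -> mapping = {'name': {'val': 27}, 'id': [6, 16, 16]}
value = mapping['name']['val'] + mapping['id'][0]  # -> value = 33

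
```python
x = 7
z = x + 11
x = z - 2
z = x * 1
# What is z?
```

Answer: 16

Derivation:
Trace (tracking z):
x = 7  # -> x = 7
z = x + 11  # -> z = 18
x = z - 2  # -> x = 16
z = x * 1  # -> z = 16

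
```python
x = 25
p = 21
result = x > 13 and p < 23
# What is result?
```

Trace (tracking result):
x = 25  # -> x = 25
p = 21  # -> p = 21
result = x > 13 and p < 23  # -> result = True

Answer: True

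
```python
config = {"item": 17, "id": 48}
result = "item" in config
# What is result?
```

Trace (tracking result):
config = {'item': 17, 'id': 48}  # -> config = {'item': 17, 'id': 48}
result = 'item' in config  # -> result = True

Answer: True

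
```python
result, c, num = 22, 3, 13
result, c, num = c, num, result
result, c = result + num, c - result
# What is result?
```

Answer: 25

Derivation:
Trace (tracking result):
result, c, num = (22, 3, 13)  # -> result = 22, c = 3, num = 13
result, c, num = (c, num, result)  # -> result = 3, c = 13, num = 22
result, c = (result + num, c - result)  # -> result = 25, c = 10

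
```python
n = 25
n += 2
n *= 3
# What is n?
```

Answer: 81

Derivation:
Trace (tracking n):
n = 25  # -> n = 25
n += 2  # -> n = 27
n *= 3  # -> n = 81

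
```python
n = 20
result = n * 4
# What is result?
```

Trace (tracking result):
n = 20  # -> n = 20
result = n * 4  # -> result = 80

Answer: 80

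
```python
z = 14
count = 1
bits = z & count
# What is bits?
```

Answer: 0

Derivation:
Trace (tracking bits):
z = 14  # -> z = 14
count = 1  # -> count = 1
bits = z & count  # -> bits = 0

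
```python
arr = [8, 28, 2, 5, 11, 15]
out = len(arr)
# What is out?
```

Answer: 6

Derivation:
Trace (tracking out):
arr = [8, 28, 2, 5, 11, 15]  # -> arr = [8, 28, 2, 5, 11, 15]
out = len(arr)  # -> out = 6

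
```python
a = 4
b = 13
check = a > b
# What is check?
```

Trace (tracking check):
a = 4  # -> a = 4
b = 13  # -> b = 13
check = a > b  # -> check = False

Answer: False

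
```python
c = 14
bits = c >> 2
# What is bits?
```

Trace (tracking bits):
c = 14  # -> c = 14
bits = c >> 2  # -> bits = 3

Answer: 3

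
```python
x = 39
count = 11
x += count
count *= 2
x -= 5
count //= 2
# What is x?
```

Answer: 45

Derivation:
Trace (tracking x):
x = 39  # -> x = 39
count = 11  # -> count = 11
x += count  # -> x = 50
count *= 2  # -> count = 22
x -= 5  # -> x = 45
count //= 2  # -> count = 11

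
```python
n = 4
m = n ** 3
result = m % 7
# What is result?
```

Trace (tracking result):
n = 4  # -> n = 4
m = n ** 3  # -> m = 64
result = m % 7  # -> result = 1

Answer: 1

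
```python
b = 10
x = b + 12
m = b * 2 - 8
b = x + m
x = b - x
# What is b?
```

Answer: 34

Derivation:
Trace (tracking b):
b = 10  # -> b = 10
x = b + 12  # -> x = 22
m = b * 2 - 8  # -> m = 12
b = x + m  # -> b = 34
x = b - x  # -> x = 12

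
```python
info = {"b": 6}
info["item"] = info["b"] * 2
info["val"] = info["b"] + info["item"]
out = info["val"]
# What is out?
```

Trace (tracking out):
info = {'b': 6}  # -> info = {'b': 6}
info['item'] = info['b'] * 2  # -> info = {'b': 6, 'item': 12}
info['val'] = info['b'] + info['item']  # -> info = {'b': 6, 'item': 12, 'val': 18}
out = info['val']  # -> out = 18

Answer: 18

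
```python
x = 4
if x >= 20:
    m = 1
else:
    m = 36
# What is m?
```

Answer: 36

Derivation:
Trace (tracking m):
x = 4  # -> x = 4
if x >= 20:  # condition is False
else:
    m = 36  # -> m = 36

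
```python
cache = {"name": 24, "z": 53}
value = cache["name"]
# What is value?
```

Answer: 24

Derivation:
Trace (tracking value):
cache = {'name': 24, 'z': 53}  # -> cache = {'name': 24, 'z': 53}
value = cache['name']  # -> value = 24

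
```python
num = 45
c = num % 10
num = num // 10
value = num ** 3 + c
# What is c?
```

Answer: 5

Derivation:
Trace (tracking c):
num = 45  # -> num = 45
c = num % 10  # -> c = 5
num = num // 10  # -> num = 4
value = num ** 3 + c  # -> value = 69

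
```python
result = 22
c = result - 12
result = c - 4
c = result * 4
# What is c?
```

Trace (tracking c):
result = 22  # -> result = 22
c = result - 12  # -> c = 10
result = c - 4  # -> result = 6
c = result * 4  # -> c = 24

Answer: 24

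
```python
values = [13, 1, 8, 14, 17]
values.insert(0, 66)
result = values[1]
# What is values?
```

Answer: [66, 13, 1, 8, 14, 17]

Derivation:
Trace (tracking values):
values = [13, 1, 8, 14, 17]  # -> values = [13, 1, 8, 14, 17]
values.insert(0, 66)  # -> values = [66, 13, 1, 8, 14, 17]
result = values[1]  # -> result = 13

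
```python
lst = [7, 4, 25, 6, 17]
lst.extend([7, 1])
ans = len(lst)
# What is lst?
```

Trace (tracking lst):
lst = [7, 4, 25, 6, 17]  # -> lst = [7, 4, 25, 6, 17]
lst.extend([7, 1])  # -> lst = [7, 4, 25, 6, 17, 7, 1]
ans = len(lst)  # -> ans = 7

Answer: [7, 4, 25, 6, 17, 7, 1]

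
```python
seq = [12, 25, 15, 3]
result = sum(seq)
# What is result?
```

Answer: 55

Derivation:
Trace (tracking result):
seq = [12, 25, 15, 3]  # -> seq = [12, 25, 15, 3]
result = sum(seq)  # -> result = 55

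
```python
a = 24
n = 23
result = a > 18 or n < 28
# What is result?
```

Answer: True

Derivation:
Trace (tracking result):
a = 24  # -> a = 24
n = 23  # -> n = 23
result = a > 18 or n < 28  # -> result = True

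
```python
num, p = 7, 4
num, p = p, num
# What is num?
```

Answer: 4

Derivation:
Trace (tracking num):
num, p = (7, 4)  # -> num = 7, p = 4
num, p = (p, num)  # -> num = 4, p = 7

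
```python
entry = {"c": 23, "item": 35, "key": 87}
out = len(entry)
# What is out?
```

Answer: 3

Derivation:
Trace (tracking out):
entry = {'c': 23, 'item': 35, 'key': 87}  # -> entry = {'c': 23, 'item': 35, 'key': 87}
out = len(entry)  # -> out = 3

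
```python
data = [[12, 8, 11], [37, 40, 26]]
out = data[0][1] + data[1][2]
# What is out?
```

Trace (tracking out):
data = [[12, 8, 11], [37, 40, 26]]  # -> data = [[12, 8, 11], [37, 40, 26]]
out = data[0][1] + data[1][2]  # -> out = 34

Answer: 34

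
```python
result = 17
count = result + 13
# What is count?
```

Trace (tracking count):
result = 17  # -> result = 17
count = result + 13  # -> count = 30

Answer: 30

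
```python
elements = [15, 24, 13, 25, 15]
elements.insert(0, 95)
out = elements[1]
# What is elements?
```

Answer: [95, 15, 24, 13, 25, 15]

Derivation:
Trace (tracking elements):
elements = [15, 24, 13, 25, 15]  # -> elements = [15, 24, 13, 25, 15]
elements.insert(0, 95)  # -> elements = [95, 15, 24, 13, 25, 15]
out = elements[1]  # -> out = 15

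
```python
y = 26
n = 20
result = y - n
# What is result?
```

Answer: 6

Derivation:
Trace (tracking result):
y = 26  # -> y = 26
n = 20  # -> n = 20
result = y - n  # -> result = 6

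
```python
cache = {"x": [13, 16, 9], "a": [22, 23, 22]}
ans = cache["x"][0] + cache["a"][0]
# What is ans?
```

Trace (tracking ans):
cache = {'x': [13, 16, 9], 'a': [22, 23, 22]}  # -> cache = {'x': [13, 16, 9], 'a': [22, 23, 22]}
ans = cache['x'][0] + cache['a'][0]  # -> ans = 35

Answer: 35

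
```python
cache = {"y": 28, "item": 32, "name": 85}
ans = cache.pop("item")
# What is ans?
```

Answer: 32

Derivation:
Trace (tracking ans):
cache = {'y': 28, 'item': 32, 'name': 85}  # -> cache = {'y': 28, 'item': 32, 'name': 85}
ans = cache.pop('item')  # -> ans = 32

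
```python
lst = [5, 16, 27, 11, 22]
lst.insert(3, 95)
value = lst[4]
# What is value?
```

Answer: 11

Derivation:
Trace (tracking value):
lst = [5, 16, 27, 11, 22]  # -> lst = [5, 16, 27, 11, 22]
lst.insert(3, 95)  # -> lst = [5, 16, 27, 95, 11, 22]
value = lst[4]  # -> value = 11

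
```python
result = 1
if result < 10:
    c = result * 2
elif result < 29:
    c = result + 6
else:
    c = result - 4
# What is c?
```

Answer: 2

Derivation:
Trace (tracking c):
result = 1  # -> result = 1
if result < 10:  # condition is True
    c = result * 2  # -> c = 2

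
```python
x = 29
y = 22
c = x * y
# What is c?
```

Answer: 638

Derivation:
Trace (tracking c):
x = 29  # -> x = 29
y = 22  # -> y = 22
c = x * y  # -> c = 638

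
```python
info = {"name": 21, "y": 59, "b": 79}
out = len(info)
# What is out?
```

Answer: 3

Derivation:
Trace (tracking out):
info = {'name': 21, 'y': 59, 'b': 79}  # -> info = {'name': 21, 'y': 59, 'b': 79}
out = len(info)  # -> out = 3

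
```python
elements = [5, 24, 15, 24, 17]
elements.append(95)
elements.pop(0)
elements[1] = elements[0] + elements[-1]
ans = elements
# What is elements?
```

Trace (tracking elements):
elements = [5, 24, 15, 24, 17]  # -> elements = [5, 24, 15, 24, 17]
elements.append(95)  # -> elements = [5, 24, 15, 24, 17, 95]
elements.pop(0)  # -> elements = [24, 15, 24, 17, 95]
elements[1] = elements[0] + elements[-1]  # -> elements = [24, 119, 24, 17, 95]
ans = elements  # -> ans = [24, 119, 24, 17, 95]

Answer: [24, 119, 24, 17, 95]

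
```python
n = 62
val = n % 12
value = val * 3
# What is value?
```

Answer: 6

Derivation:
Trace (tracking value):
n = 62  # -> n = 62
val = n % 12  # -> val = 2
value = val * 3  # -> value = 6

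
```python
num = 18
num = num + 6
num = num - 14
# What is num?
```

Answer: 10

Derivation:
Trace (tracking num):
num = 18  # -> num = 18
num = num + 6  # -> num = 24
num = num - 14  # -> num = 10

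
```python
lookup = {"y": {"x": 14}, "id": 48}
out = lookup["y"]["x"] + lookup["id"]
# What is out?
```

Trace (tracking out):
lookup = {'y': {'x': 14}, 'id': 48}  # -> lookup = {'y': {'x': 14}, 'id': 48}
out = lookup['y']['x'] + lookup['id']  # -> out = 62

Answer: 62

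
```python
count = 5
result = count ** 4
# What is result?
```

Trace (tracking result):
count = 5  # -> count = 5
result = count ** 4  # -> result = 625

Answer: 625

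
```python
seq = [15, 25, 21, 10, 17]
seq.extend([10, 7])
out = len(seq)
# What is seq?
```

Trace (tracking seq):
seq = [15, 25, 21, 10, 17]  # -> seq = [15, 25, 21, 10, 17]
seq.extend([10, 7])  # -> seq = [15, 25, 21, 10, 17, 10, 7]
out = len(seq)  # -> out = 7

Answer: [15, 25, 21, 10, 17, 10, 7]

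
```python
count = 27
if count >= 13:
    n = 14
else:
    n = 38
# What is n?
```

Trace (tracking n):
count = 27  # -> count = 27
if count >= 13:  # condition is True
    n = 14  # -> n = 14

Answer: 14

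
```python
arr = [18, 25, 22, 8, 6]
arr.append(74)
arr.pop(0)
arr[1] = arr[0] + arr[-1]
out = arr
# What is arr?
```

Answer: [25, 99, 8, 6, 74]

Derivation:
Trace (tracking arr):
arr = [18, 25, 22, 8, 6]  # -> arr = [18, 25, 22, 8, 6]
arr.append(74)  # -> arr = [18, 25, 22, 8, 6, 74]
arr.pop(0)  # -> arr = [25, 22, 8, 6, 74]
arr[1] = arr[0] + arr[-1]  # -> arr = [25, 99, 8, 6, 74]
out = arr  # -> out = [25, 99, 8, 6, 74]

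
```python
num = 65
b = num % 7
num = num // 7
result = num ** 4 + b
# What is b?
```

Answer: 2

Derivation:
Trace (tracking b):
num = 65  # -> num = 65
b = num % 7  # -> b = 2
num = num // 7  # -> num = 9
result = num ** 4 + b  # -> result = 6563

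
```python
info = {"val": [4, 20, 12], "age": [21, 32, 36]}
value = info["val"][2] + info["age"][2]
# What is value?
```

Trace (tracking value):
info = {'val': [4, 20, 12], 'age': [21, 32, 36]}  # -> info = {'val': [4, 20, 12], 'age': [21, 32, 36]}
value = info['val'][2] + info['age'][2]  # -> value = 48

Answer: 48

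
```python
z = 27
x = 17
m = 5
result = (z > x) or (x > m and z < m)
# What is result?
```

Answer: True

Derivation:
Trace (tracking result):
z = 27  # -> z = 27
x = 17  # -> x = 17
m = 5  # -> m = 5
result = z > x or (x > m and z < m)  # -> result = True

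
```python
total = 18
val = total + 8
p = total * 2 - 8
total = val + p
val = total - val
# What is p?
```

Trace (tracking p):
total = 18  # -> total = 18
val = total + 8  # -> val = 26
p = total * 2 - 8  # -> p = 28
total = val + p  # -> total = 54
val = total - val  # -> val = 28

Answer: 28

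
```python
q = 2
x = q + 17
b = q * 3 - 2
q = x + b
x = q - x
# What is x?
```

Trace (tracking x):
q = 2  # -> q = 2
x = q + 17  # -> x = 19
b = q * 3 - 2  # -> b = 4
q = x + b  # -> q = 23
x = q - x  # -> x = 4

Answer: 4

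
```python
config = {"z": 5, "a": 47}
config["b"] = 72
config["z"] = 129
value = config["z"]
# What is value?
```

Trace (tracking value):
config = {'z': 5, 'a': 47}  # -> config = {'z': 5, 'a': 47}
config['b'] = 72  # -> config = {'z': 5, 'a': 47, 'b': 72}
config['z'] = 129  # -> config = {'z': 129, 'a': 47, 'b': 72}
value = config['z']  # -> value = 129

Answer: 129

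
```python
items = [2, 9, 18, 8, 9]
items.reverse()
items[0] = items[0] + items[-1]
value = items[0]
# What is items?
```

Trace (tracking items):
items = [2, 9, 18, 8, 9]  # -> items = [2, 9, 18, 8, 9]
items.reverse()  # -> items = [9, 8, 18, 9, 2]
items[0] = items[0] + items[-1]  # -> items = [11, 8, 18, 9, 2]
value = items[0]  # -> value = 11

Answer: [11, 8, 18, 9, 2]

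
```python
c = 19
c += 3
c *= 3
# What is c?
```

Answer: 66

Derivation:
Trace (tracking c):
c = 19  # -> c = 19
c += 3  # -> c = 22
c *= 3  # -> c = 66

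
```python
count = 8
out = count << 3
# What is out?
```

Answer: 64

Derivation:
Trace (tracking out):
count = 8  # -> count = 8
out = count << 3  # -> out = 64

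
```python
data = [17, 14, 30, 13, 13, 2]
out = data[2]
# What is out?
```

Trace (tracking out):
data = [17, 14, 30, 13, 13, 2]  # -> data = [17, 14, 30, 13, 13, 2]
out = data[2]  # -> out = 30

Answer: 30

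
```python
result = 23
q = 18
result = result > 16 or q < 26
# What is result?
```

Trace (tracking result):
result = 23  # -> result = 23
q = 18  # -> q = 18
result = result > 16 or q < 26  # -> result = True

Answer: True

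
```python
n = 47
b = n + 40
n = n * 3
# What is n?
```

Answer: 141

Derivation:
Trace (tracking n):
n = 47  # -> n = 47
b = n + 40  # -> b = 87
n = n * 3  # -> n = 141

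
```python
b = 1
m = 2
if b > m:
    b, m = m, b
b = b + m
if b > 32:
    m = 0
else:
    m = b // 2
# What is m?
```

Answer: 1

Derivation:
Trace (tracking m):
b = 1  # -> b = 1
m = 2  # -> m = 2
if b > m:  # condition is False
b = b + m  # -> b = 3
if b > 32:  # condition is False
else:
    m = b // 2  # -> m = 1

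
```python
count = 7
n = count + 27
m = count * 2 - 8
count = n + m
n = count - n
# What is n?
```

Answer: 6

Derivation:
Trace (tracking n):
count = 7  # -> count = 7
n = count + 27  # -> n = 34
m = count * 2 - 8  # -> m = 6
count = n + m  # -> count = 40
n = count - n  # -> n = 6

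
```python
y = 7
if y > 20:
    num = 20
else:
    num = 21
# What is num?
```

Answer: 21

Derivation:
Trace (tracking num):
y = 7  # -> y = 7
if y > 20:  # condition is False
else:
    num = 21  # -> num = 21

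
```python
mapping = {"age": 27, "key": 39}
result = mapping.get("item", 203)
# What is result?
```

Answer: 203

Derivation:
Trace (tracking result):
mapping = {'age': 27, 'key': 39}  # -> mapping = {'age': 27, 'key': 39}
result = mapping.get('item', 203)  # -> result = 203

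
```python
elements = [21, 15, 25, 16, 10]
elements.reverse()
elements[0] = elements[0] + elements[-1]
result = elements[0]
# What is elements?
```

Answer: [31, 16, 25, 15, 21]

Derivation:
Trace (tracking elements):
elements = [21, 15, 25, 16, 10]  # -> elements = [21, 15, 25, 16, 10]
elements.reverse()  # -> elements = [10, 16, 25, 15, 21]
elements[0] = elements[0] + elements[-1]  # -> elements = [31, 16, 25, 15, 21]
result = elements[0]  # -> result = 31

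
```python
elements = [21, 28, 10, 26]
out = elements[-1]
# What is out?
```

Answer: 26

Derivation:
Trace (tracking out):
elements = [21, 28, 10, 26]  # -> elements = [21, 28, 10, 26]
out = elements[-1]  # -> out = 26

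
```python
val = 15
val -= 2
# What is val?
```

Trace (tracking val):
val = 15  # -> val = 15
val -= 2  # -> val = 13

Answer: 13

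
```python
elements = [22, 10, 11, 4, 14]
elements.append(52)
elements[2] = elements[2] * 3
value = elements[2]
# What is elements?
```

Answer: [22, 10, 33, 4, 14, 52]

Derivation:
Trace (tracking elements):
elements = [22, 10, 11, 4, 14]  # -> elements = [22, 10, 11, 4, 14]
elements.append(52)  # -> elements = [22, 10, 11, 4, 14, 52]
elements[2] = elements[2] * 3  # -> elements = [22, 10, 33, 4, 14, 52]
value = elements[2]  # -> value = 33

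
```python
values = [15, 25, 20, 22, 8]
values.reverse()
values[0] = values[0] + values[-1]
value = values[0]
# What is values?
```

Answer: [23, 22, 20, 25, 15]

Derivation:
Trace (tracking values):
values = [15, 25, 20, 22, 8]  # -> values = [15, 25, 20, 22, 8]
values.reverse()  # -> values = [8, 22, 20, 25, 15]
values[0] = values[0] + values[-1]  # -> values = [23, 22, 20, 25, 15]
value = values[0]  # -> value = 23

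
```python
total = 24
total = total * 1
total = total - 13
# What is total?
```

Trace (tracking total):
total = 24  # -> total = 24
total = total * 1  # -> total = 24
total = total - 13  # -> total = 11

Answer: 11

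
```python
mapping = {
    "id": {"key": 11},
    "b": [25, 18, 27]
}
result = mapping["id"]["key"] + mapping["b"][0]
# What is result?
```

Answer: 36

Derivation:
Trace (tracking result):
mapping = {'id': {'key': 11}, 'b': [25, 18, 27]}  # -> mapping = {'id': {'key': 11}, 'b': [25, 18, 27]}
result = mapping['id']['key'] + mapping['b'][0]  # -> result = 36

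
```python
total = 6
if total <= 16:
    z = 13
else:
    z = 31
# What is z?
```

Answer: 13

Derivation:
Trace (tracking z):
total = 6  # -> total = 6
if total <= 16:  # condition is True
    z = 13  # -> z = 13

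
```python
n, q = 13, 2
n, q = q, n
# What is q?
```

Answer: 13

Derivation:
Trace (tracking q):
n, q = (13, 2)  # -> n = 13, q = 2
n, q = (q, n)  # -> n = 2, q = 13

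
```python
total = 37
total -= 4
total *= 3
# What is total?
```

Trace (tracking total):
total = 37  # -> total = 37
total -= 4  # -> total = 33
total *= 3  # -> total = 99

Answer: 99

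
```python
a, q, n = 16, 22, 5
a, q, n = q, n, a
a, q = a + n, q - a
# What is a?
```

Answer: 38

Derivation:
Trace (tracking a):
a, q, n = (16, 22, 5)  # -> a = 16, q = 22, n = 5
a, q, n = (q, n, a)  # -> a = 22, q = 5, n = 16
a, q = (a + n, q - a)  # -> a = 38, q = -17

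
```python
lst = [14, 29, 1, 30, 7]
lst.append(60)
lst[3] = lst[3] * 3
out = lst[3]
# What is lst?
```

Answer: [14, 29, 1, 90, 7, 60]

Derivation:
Trace (tracking lst):
lst = [14, 29, 1, 30, 7]  # -> lst = [14, 29, 1, 30, 7]
lst.append(60)  # -> lst = [14, 29, 1, 30, 7, 60]
lst[3] = lst[3] * 3  # -> lst = [14, 29, 1, 90, 7, 60]
out = lst[3]  # -> out = 90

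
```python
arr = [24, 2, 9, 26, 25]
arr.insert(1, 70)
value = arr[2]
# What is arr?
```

Trace (tracking arr):
arr = [24, 2, 9, 26, 25]  # -> arr = [24, 2, 9, 26, 25]
arr.insert(1, 70)  # -> arr = [24, 70, 2, 9, 26, 25]
value = arr[2]  # -> value = 2

Answer: [24, 70, 2, 9, 26, 25]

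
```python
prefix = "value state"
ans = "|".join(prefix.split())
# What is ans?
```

Trace (tracking ans):
prefix = 'value state'  # -> prefix = 'value state'
ans = '|'.join(prefix.split())  # -> ans = 'value|state'

Answer: 'value|state'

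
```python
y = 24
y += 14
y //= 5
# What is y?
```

Answer: 7

Derivation:
Trace (tracking y):
y = 24  # -> y = 24
y += 14  # -> y = 38
y //= 5  # -> y = 7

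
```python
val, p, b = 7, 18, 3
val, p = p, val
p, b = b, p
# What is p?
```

Answer: 3

Derivation:
Trace (tracking p):
val, p, b = (7, 18, 3)  # -> val = 7, p = 18, b = 3
val, p = (p, val)  # -> val = 18, p = 7
p, b = (b, p)  # -> p = 3, b = 7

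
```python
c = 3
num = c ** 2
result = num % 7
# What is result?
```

Answer: 2

Derivation:
Trace (tracking result):
c = 3  # -> c = 3
num = c ** 2  # -> num = 9
result = num % 7  # -> result = 2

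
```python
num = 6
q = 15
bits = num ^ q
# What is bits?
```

Trace (tracking bits):
num = 6  # -> num = 6
q = 15  # -> q = 15
bits = num ^ q  # -> bits = 9

Answer: 9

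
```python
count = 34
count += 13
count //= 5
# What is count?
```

Trace (tracking count):
count = 34  # -> count = 34
count += 13  # -> count = 47
count //= 5  # -> count = 9

Answer: 9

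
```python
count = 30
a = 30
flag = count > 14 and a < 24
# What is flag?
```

Trace (tracking flag):
count = 30  # -> count = 30
a = 30  # -> a = 30
flag = count > 14 and a < 24  # -> flag = False

Answer: False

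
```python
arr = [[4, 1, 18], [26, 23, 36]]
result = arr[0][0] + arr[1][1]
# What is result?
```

Answer: 27

Derivation:
Trace (tracking result):
arr = [[4, 1, 18], [26, 23, 36]]  # -> arr = [[4, 1, 18], [26, 23, 36]]
result = arr[0][0] + arr[1][1]  # -> result = 27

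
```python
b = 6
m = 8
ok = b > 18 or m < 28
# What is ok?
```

Answer: True

Derivation:
Trace (tracking ok):
b = 6  # -> b = 6
m = 8  # -> m = 8
ok = b > 18 or m < 28  # -> ok = True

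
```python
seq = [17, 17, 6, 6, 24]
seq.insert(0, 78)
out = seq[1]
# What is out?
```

Answer: 17

Derivation:
Trace (tracking out):
seq = [17, 17, 6, 6, 24]  # -> seq = [17, 17, 6, 6, 24]
seq.insert(0, 78)  # -> seq = [78, 17, 17, 6, 6, 24]
out = seq[1]  # -> out = 17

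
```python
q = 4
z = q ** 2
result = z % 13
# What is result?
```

Answer: 3

Derivation:
Trace (tracking result):
q = 4  # -> q = 4
z = q ** 2  # -> z = 16
result = z % 13  # -> result = 3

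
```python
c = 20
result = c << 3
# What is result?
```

Answer: 160

Derivation:
Trace (tracking result):
c = 20  # -> c = 20
result = c << 3  # -> result = 160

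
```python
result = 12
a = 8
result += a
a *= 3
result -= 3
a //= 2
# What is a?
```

Trace (tracking a):
result = 12  # -> result = 12
a = 8  # -> a = 8
result += a  # -> result = 20
a *= 3  # -> a = 24
result -= 3  # -> result = 17
a //= 2  # -> a = 12

Answer: 12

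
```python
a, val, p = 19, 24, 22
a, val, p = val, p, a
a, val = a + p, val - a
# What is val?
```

Answer: -2

Derivation:
Trace (tracking val):
a, val, p = (19, 24, 22)  # -> a = 19, val = 24, p = 22
a, val, p = (val, p, a)  # -> a = 24, val = 22, p = 19
a, val = (a + p, val - a)  # -> a = 43, val = -2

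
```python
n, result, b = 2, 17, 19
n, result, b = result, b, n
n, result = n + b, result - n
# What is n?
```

Trace (tracking n):
n, result, b = (2, 17, 19)  # -> n = 2, result = 17, b = 19
n, result, b = (result, b, n)  # -> n = 17, result = 19, b = 2
n, result = (n + b, result - n)  # -> n = 19, result = 2

Answer: 19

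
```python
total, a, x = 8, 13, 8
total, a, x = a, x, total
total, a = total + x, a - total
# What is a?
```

Trace (tracking a):
total, a, x = (8, 13, 8)  # -> total = 8, a = 13, x = 8
total, a, x = (a, x, total)  # -> total = 13, a = 8, x = 8
total, a = (total + x, a - total)  # -> total = 21, a = -5

Answer: -5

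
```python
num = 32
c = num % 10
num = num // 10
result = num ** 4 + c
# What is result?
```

Trace (tracking result):
num = 32  # -> num = 32
c = num % 10  # -> c = 2
num = num // 10  # -> num = 3
result = num ** 4 + c  # -> result = 83

Answer: 83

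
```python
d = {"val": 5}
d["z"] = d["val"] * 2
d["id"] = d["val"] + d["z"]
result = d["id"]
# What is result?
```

Trace (tracking result):
d = {'val': 5}  # -> d = {'val': 5}
d['z'] = d['val'] * 2  # -> d = {'val': 5, 'z': 10}
d['id'] = d['val'] + d['z']  # -> d = {'val': 5, 'z': 10, 'id': 15}
result = d['id']  # -> result = 15

Answer: 15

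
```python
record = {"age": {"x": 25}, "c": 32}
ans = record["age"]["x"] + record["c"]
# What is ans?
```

Answer: 57

Derivation:
Trace (tracking ans):
record = {'age': {'x': 25}, 'c': 32}  # -> record = {'age': {'x': 25}, 'c': 32}
ans = record['age']['x'] + record['c']  # -> ans = 57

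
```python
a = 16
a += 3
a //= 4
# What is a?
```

Trace (tracking a):
a = 16  # -> a = 16
a += 3  # -> a = 19
a //= 4  # -> a = 4

Answer: 4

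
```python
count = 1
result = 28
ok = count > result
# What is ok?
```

Answer: False

Derivation:
Trace (tracking ok):
count = 1  # -> count = 1
result = 28  # -> result = 28
ok = count > result  # -> ok = False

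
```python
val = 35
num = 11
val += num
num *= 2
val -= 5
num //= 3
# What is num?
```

Answer: 7

Derivation:
Trace (tracking num):
val = 35  # -> val = 35
num = 11  # -> num = 11
val += num  # -> val = 46
num *= 2  # -> num = 22
val -= 5  # -> val = 41
num //= 3  # -> num = 7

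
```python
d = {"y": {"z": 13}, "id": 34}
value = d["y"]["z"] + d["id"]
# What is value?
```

Answer: 47

Derivation:
Trace (tracking value):
d = {'y': {'z': 13}, 'id': 34}  # -> d = {'y': {'z': 13}, 'id': 34}
value = d['y']['z'] + d['id']  # -> value = 47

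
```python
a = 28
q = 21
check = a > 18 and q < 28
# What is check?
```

Answer: True

Derivation:
Trace (tracking check):
a = 28  # -> a = 28
q = 21  # -> q = 21
check = a > 18 and q < 28  # -> check = True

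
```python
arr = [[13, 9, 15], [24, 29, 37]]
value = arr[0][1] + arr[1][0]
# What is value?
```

Trace (tracking value):
arr = [[13, 9, 15], [24, 29, 37]]  # -> arr = [[13, 9, 15], [24, 29, 37]]
value = arr[0][1] + arr[1][0]  # -> value = 33

Answer: 33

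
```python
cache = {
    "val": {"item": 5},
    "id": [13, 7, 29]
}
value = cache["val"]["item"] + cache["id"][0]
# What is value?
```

Trace (tracking value):
cache = {'val': {'item': 5}, 'id': [13, 7, 29]}  # -> cache = {'val': {'item': 5}, 'id': [13, 7, 29]}
value = cache['val']['item'] + cache['id'][0]  # -> value = 18

Answer: 18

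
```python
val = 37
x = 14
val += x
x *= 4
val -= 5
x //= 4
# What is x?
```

Trace (tracking x):
val = 37  # -> val = 37
x = 14  # -> x = 14
val += x  # -> val = 51
x *= 4  # -> x = 56
val -= 5  # -> val = 46
x //= 4  # -> x = 14

Answer: 14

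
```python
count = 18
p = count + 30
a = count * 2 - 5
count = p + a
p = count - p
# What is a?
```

Answer: 31

Derivation:
Trace (tracking a):
count = 18  # -> count = 18
p = count + 30  # -> p = 48
a = count * 2 - 5  # -> a = 31
count = p + a  # -> count = 79
p = count - p  # -> p = 31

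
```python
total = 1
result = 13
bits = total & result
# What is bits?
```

Answer: 1

Derivation:
Trace (tracking bits):
total = 1  # -> total = 1
result = 13  # -> result = 13
bits = total & result  # -> bits = 1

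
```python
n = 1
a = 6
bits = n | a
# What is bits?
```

Trace (tracking bits):
n = 1  # -> n = 1
a = 6  # -> a = 6
bits = n | a  # -> bits = 7

Answer: 7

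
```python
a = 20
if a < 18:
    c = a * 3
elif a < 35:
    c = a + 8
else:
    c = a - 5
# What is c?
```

Trace (tracking c):
a = 20  # -> a = 20
if a < 18:  # condition is False
elif a < 35:  # condition is True
    c = a + 8  # -> c = 28

Answer: 28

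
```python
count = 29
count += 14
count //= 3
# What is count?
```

Answer: 14

Derivation:
Trace (tracking count):
count = 29  # -> count = 29
count += 14  # -> count = 43
count //= 3  # -> count = 14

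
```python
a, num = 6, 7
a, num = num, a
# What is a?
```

Trace (tracking a):
a, num = (6, 7)  # -> a = 6, num = 7
a, num = (num, a)  # -> a = 7, num = 6

Answer: 7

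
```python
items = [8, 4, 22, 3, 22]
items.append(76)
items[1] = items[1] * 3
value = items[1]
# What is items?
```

Trace (tracking items):
items = [8, 4, 22, 3, 22]  # -> items = [8, 4, 22, 3, 22]
items.append(76)  # -> items = [8, 4, 22, 3, 22, 76]
items[1] = items[1] * 3  # -> items = [8, 12, 22, 3, 22, 76]
value = items[1]  # -> value = 12

Answer: [8, 12, 22, 3, 22, 76]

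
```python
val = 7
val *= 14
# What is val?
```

Answer: 98

Derivation:
Trace (tracking val):
val = 7  # -> val = 7
val *= 14  # -> val = 98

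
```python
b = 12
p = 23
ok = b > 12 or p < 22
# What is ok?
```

Answer: False

Derivation:
Trace (tracking ok):
b = 12  # -> b = 12
p = 23  # -> p = 23
ok = b > 12 or p < 22  # -> ok = False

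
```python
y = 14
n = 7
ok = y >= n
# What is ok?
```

Trace (tracking ok):
y = 14  # -> y = 14
n = 7  # -> n = 7
ok = y >= n  # -> ok = True

Answer: True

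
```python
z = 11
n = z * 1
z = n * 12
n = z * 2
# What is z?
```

Answer: 132

Derivation:
Trace (tracking z):
z = 11  # -> z = 11
n = z * 1  # -> n = 11
z = n * 12  # -> z = 132
n = z * 2  # -> n = 264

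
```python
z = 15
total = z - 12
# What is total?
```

Trace (tracking total):
z = 15  # -> z = 15
total = z - 12  # -> total = 3

Answer: 3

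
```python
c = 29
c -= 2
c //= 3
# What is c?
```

Answer: 9

Derivation:
Trace (tracking c):
c = 29  # -> c = 29
c -= 2  # -> c = 27
c //= 3  # -> c = 9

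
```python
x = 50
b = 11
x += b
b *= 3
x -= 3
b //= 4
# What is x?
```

Trace (tracking x):
x = 50  # -> x = 50
b = 11  # -> b = 11
x += b  # -> x = 61
b *= 3  # -> b = 33
x -= 3  # -> x = 58
b //= 4  # -> b = 8

Answer: 58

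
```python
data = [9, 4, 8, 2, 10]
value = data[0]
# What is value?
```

Trace (tracking value):
data = [9, 4, 8, 2, 10]  # -> data = [9, 4, 8, 2, 10]
value = data[0]  # -> value = 9

Answer: 9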